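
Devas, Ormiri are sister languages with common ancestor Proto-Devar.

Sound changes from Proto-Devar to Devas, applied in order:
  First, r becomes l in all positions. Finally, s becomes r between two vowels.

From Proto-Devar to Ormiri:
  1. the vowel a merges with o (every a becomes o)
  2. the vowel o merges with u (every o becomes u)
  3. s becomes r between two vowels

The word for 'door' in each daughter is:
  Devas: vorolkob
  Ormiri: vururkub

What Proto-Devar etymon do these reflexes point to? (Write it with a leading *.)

Position 5: Devas has l, Ormiri has r. Taking the neighbouring segments as reconstructed: Devas l could go back to *l or *r; Ormiri r can only go back to *r — the one source consistent with every daughter is *r.
Position 2: Devas has o, Ormiri has u. Devas preserves o here (none of its changes turn any other segment into o), so the proto-segment is *o.
Position 4: Devas has o, Ormiri has u. Devas preserves o here (none of its changes turn any other segment into o), so the proto-segment is *o.
Verify the candidate proto-form against each daughter:
Devas: *vosorkob
  vosorkob → vosolkob   [unconditioned shift]
  vosolkob → vorolkob   [rhotacism]
  giving Devas vorolkob.
Ormiri: *vosorkob
  vosorkob (rule 1 does not apply)
  vosorkob → vusurkub   [vowel merger]
  vusurkub → vururkub   [rhotacism]
  giving Ormiri vururkub.
No other proto-form is consistent with every reflex, so the reconstruction is *vosorkob.

*vosorkob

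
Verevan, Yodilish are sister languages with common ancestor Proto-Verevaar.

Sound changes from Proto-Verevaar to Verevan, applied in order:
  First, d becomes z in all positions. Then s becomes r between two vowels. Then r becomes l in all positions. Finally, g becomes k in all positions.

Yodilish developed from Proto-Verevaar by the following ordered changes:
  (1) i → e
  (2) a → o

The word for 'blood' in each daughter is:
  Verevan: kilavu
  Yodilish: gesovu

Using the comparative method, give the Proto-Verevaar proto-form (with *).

Position 3: Verevan has l, Yodilish has s. Yodilish preserves s here (none of its changes turn any other segment into s), so the proto-segment is *s.
Position 2: Verevan has i, Yodilish has e. Verevan preserves i here (none of its changes turn any other segment into i), so the proto-segment is *i.
Position 4: Verevan has a, Yodilish has o. Verevan preserves a here (none of its changes turn any other segment into a), so the proto-segment is *a.
This points to *gisavu. Verify forward in each daughter:
Verevan: start from *gisavu.
  rule 1: no change — gisavu
  rule 2 (rhotacism): gisavu → giravu
  rule 3 (unconditioned shift): giravu → gilavu
  rule 4 (unconditioned shift): gilavu → kilavu
  ⇒ Verevan kilavu
Yodilish: *gisavu
  gisavu → gesavu   [vowel merger]
  gesavu → gesovu   [vowel merger]
  giving Yodilish gesovu.
*gisavu is the unique common source.

*gisavu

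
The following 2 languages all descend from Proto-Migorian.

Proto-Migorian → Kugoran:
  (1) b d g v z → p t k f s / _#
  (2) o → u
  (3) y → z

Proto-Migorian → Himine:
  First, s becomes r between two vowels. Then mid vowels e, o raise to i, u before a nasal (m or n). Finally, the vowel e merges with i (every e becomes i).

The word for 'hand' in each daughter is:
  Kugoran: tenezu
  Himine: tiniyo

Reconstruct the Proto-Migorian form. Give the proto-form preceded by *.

Position 6: Kugoran has u, Himine has o. Himine preserves o here (none of its changes turn any other segment into o), so the proto-segment is *o.
Position 2: Kugoran has e, Himine has i. Kugoran preserves e here (none of its changes turn any other segment into e), so the proto-segment is *e.
Continuing position by position gives *teneyo; check it forward:
Kugoran: *teneyo > teneyu > tenezu  (by vowel merger, unconditioned shift)
Himine: *teneyo > tineyo > tiniyo  (by pre-nasal raising, vowel merger)
*teneyo is the unique common source.

*teneyo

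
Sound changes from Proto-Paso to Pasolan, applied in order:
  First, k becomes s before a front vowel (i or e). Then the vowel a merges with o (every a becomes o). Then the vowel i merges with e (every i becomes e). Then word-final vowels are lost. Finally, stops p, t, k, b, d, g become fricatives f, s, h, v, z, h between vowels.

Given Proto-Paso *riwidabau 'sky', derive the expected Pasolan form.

Pasolan: start from *riwidabau.
  rule 1: no change — riwidabau
  rule 2 (vowel merger): riwidabau → riwidobou
  rule 3 (vowel merger): riwidobou → rewedobou
  rule 4 (apocope): rewedobou → rewedobo
  rule 5 (intervocalic lenition): rewedobo → rewezovo
  ⇒ Pasolan rewezovo

rewezovo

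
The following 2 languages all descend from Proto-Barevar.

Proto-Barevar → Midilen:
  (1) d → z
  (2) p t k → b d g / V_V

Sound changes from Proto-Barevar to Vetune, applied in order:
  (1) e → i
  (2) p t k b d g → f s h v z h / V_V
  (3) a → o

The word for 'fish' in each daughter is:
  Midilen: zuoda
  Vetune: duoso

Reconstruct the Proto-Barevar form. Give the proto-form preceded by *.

*duota

Position 5: Midilen has a, Vetune has o. Midilen preserves a here (none of its changes turn any other segment into a), so the proto-segment is *a.
Position 4: Midilen has d, Vetune has s. In Midilen, d can only continue *t, so the proto-segment is *t.
Verify the candidate proto-form against each daughter:
Midilen: *duota > zuota > zuoda  (by unconditioned shift, intervocalic voicing)
Vetune: *duota
  duota (rule 1 does not apply)
  duota → duosa   [intervocalic lenition]
  duosa → duoso   [vowel merger]
  giving Vetune duoso.
*duota is the unique common source.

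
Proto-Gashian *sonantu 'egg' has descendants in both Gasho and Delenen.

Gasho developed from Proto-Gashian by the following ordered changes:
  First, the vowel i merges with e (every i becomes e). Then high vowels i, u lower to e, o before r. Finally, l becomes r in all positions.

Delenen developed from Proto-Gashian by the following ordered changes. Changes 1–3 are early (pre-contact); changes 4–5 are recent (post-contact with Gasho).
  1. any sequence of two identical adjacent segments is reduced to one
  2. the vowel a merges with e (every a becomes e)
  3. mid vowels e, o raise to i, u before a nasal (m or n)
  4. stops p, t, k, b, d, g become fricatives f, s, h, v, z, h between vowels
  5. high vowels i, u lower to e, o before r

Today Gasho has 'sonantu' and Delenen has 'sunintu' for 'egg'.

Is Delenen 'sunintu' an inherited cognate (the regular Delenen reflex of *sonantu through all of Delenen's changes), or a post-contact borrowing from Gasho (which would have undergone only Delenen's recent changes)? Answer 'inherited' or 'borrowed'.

inherited

If inherited, *sonantu would pass through all of Delenen's changes:
Delenen: *sonantu > sonentu > sunintu  (by vowel merger, pre-nasal raising)
If borrowed from Gasho 'sonantu' after the early changes, it would undergo only the recent ones:
  rule 4 (intervocalic lenition): no change (sonantu)
  rule 5 (pre-rhotic lowering): no change (sonantu)
  ⇒ as a loan: sonantu
Delenen 'sunintu' matches the inherited outcome exactly, so it is an inherited cognate, not a loan.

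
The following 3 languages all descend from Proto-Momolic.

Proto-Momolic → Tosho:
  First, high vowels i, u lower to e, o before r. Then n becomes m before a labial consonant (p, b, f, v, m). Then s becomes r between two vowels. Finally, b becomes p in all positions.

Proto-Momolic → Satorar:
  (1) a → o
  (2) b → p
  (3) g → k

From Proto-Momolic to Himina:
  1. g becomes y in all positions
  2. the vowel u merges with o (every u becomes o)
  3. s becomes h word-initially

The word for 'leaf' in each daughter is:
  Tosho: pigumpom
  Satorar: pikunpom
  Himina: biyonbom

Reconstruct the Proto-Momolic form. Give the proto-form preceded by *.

Position 1: Tosho has p, Satorar has p, Himina has b. Himina preserves b here (none of its changes turn any other segment into b), so the proto-segment is *b.
Position 5: Tosho has m, Satorar has n, Himina has n. Satorar preserves n here (none of its changes turn any other segment into n), so the proto-segment is *n.
Verify the candidate proto-form against each daughter:
Tosho: *bigunbom
  bigunbom (rule 1 does not apply)
  bigunbom → bigumbom   [nasal place assimilation]
  bigumbom (rule 3 does not apply)
  bigumbom → pigumpom   [unconditioned shift]
  giving Tosho pigumpom.
Satorar: start from *bigunbom.
  rule 1: no change — bigunbom
  rule 2 (unconditioned shift): bigunbom → pigunpom
  rule 3 (unconditioned shift): pigunpom → pikunpom
  ⇒ Satorar pikunpom
Himina: *bigunbom
  bigunbom → biyunbom   [unconditioned shift]
  biyunbom → biyonbom   [vowel merger]
  biyonbom (rule 3 does not apply)
  giving Himina biyonbom.
Only *bigunbom yields all of Tosho pigumpom, Satorar pikunpom, Himina biyonbom.

*bigunbom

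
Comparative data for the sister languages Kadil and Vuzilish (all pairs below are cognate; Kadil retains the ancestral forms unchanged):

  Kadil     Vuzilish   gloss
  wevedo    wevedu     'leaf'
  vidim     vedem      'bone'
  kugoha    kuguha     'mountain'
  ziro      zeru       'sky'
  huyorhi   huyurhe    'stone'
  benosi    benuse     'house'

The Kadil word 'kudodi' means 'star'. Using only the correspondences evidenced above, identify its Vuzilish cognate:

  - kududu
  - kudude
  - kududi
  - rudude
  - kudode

kugoha ~ kuguha, benosi ~ benuse — Kadil o corresponds to Vuzilish u after a consonant, before a consonant other than r, m, n, p, b, f, v.
huyorhi ~ huyurhe, benosi ~ benuse — Kadil i corresponds to Vuzilish e word-finally.
Applying these to Kadil 'kudodi':
  kudodi → kududi   (o→u after a consonant, before a consonant other than r, m, n, p, b, f, v)
  kududi → kudude   (i→e word-finally)
So the Vuzilish cognate is 'kudude'.

kudude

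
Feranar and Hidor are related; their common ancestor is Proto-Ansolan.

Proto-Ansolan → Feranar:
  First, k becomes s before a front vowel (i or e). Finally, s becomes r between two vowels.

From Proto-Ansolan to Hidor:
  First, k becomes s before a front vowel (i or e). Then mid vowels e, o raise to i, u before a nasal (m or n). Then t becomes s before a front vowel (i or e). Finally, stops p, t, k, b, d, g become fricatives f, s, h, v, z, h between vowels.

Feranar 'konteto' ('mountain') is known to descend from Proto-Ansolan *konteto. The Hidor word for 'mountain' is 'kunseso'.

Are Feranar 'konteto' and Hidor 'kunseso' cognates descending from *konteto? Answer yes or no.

Derive the expected Hidor reflex of *konteto:
Hidor: start from *konteto.
  rule 1: no change — konteto
  rule 2 (pre-nasal raising): konteto → kunteto
  rule 3 (palatalisation): kunteto → kunseto
  rule 4 (intervocalic lenition): kunseto → kunseso
  ⇒ Hidor kunseso
Hidor 'kunseso' matches the regular reflex exactly, so the pair is cognate.

yes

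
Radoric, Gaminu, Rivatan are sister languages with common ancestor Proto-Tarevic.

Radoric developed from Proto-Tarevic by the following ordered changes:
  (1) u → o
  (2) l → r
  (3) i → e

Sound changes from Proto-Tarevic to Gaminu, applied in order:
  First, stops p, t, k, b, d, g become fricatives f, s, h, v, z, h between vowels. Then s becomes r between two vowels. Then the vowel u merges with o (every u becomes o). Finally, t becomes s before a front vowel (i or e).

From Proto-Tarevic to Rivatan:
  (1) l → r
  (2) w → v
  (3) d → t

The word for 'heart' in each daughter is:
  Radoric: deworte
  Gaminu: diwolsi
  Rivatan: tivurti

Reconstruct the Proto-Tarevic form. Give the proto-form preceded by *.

Position 3: Radoric has w, Gaminu has w, Rivatan has v. Radoric preserves w here (none of its changes turn any other segment into w), so the proto-segment is *w.
Position 4: Radoric has o, Gaminu has o, Rivatan has u. Rivatan preserves u here (none of its changes turn any other segment into u), so the proto-segment is *u.
This points to *diwulti. Verify forward in each daughter:
Radoric: *diwulti > diwolti > diworti > deworte  (by vowel merger, unconditioned shift, vowel merger)
Gaminu: *diwulti > diwolti > diwolsi  (by vowel merger, palatalisation)
Rivatan: *diwulti > diwurti > divurti > tivurti  (by unconditioned shift, unconditioned shift, unconditioned shift)
No other proto-form is consistent with every reflex, so the reconstruction is *diwulti.

*diwulti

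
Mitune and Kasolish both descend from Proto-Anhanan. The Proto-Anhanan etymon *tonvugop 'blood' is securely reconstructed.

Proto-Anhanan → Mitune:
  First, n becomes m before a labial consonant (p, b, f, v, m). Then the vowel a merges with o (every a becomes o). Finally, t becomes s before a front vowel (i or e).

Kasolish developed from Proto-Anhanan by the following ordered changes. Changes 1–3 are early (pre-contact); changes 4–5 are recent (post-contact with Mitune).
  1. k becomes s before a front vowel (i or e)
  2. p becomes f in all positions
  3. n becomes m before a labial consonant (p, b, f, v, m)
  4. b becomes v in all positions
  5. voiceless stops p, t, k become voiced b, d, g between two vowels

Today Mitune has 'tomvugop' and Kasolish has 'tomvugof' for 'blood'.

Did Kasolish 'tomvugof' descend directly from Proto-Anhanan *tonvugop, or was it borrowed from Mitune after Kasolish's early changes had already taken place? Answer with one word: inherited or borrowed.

inherited

If inherited, *tonvugop would pass through all of Kasolish's changes:
Kasolish: *tonvugop
  tonvugop (rule 1 does not apply)
  tonvugop → tonvugof   [unconditioned shift]
  tonvugof → tomvugof   [nasal place assimilation]
  tomvugof (rule 4 does not apply)
  tomvugof (rule 5 does not apply)
  giving Kasolish tomvugof.
If borrowed from Mitune 'tomvugop' after the early changes, it would undergo only the recent ones:
  rule 4 (unconditioned shift): no change (tomvugop)
  rule 5 (intervocalic voicing): no change (tomvugop)
  ⇒ as a loan: tomvugop
Kasolish 'tomvugof' matches the inherited outcome exactly, so it is an inherited cognate, not a loan.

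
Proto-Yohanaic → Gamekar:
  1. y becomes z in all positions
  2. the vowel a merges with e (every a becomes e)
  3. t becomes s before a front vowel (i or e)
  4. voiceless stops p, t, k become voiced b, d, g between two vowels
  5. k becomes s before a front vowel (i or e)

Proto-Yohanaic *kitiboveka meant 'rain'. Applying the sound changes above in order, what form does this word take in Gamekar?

sisibovege

Gamekar: *kitiboveka > kitiboveke > kisiboveke > kisibovege > sisibovege  (by vowel merger, palatalisation, intervocalic voicing, palatalisation)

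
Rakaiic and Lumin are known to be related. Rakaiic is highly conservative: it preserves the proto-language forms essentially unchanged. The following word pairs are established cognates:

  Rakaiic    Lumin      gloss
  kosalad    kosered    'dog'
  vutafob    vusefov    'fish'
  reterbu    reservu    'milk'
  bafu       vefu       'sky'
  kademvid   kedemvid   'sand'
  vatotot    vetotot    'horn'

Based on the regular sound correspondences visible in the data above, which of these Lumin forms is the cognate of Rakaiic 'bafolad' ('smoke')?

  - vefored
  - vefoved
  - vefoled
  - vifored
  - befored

vefored

bafu ~ vefu — Rakaiic b corresponds to Lumin v word-initially before a back vowel.
vutafob ~ vusefov, bafu ~ vefu — Rakaiic a corresponds to Lumin e after a consonant, before a labial obstruent.
kosalad ~ kosered — Rakaiic l corresponds to Lumin r between vowels (before a back vowel).
kosalad ~ kosered, kademvid ~ kedemvid — Rakaiic a corresponds to Lumin e after a consonant, before a consonant other than r, m, n, p, b, f, v.
Applying these to Rakaiic 'bafolad':
  bafolad → vafolad   (b→v word-initially before a back vowel)
  vafolad → vefolad   (a→e after a consonant, before a labial obstruent)
  vefolad → veforad   (l→r between vowels (before a back vowel))
  veforad → vefored   (a→e after a consonant, before a consonant other than r, m, n, p, b, f, v)
So the Lumin cognate is 'vefored'.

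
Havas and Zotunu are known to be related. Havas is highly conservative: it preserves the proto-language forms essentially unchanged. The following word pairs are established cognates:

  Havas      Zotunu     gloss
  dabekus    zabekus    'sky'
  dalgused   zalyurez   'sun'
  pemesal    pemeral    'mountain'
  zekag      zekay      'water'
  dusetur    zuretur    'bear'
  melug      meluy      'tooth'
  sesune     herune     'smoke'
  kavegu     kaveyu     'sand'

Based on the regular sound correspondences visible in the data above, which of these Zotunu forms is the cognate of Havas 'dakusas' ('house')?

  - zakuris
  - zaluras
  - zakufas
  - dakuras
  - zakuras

dabekus ~ zabekus, dalgused ~ zalyurez — Havas d corresponds to Zotunu z word-initially before a back vowel.
pemesal ~ pemeral — Havas s corresponds to Zotunu r between vowels (before a back vowel).
Applying these to Havas 'dakusas':
  dakusas → zakusas   (d→z word-initially before a back vowel)
  zakusas → zakuras   (s→r between vowels (before a back vowel))
So the Zotunu cognate is 'zakuras'.

zakuras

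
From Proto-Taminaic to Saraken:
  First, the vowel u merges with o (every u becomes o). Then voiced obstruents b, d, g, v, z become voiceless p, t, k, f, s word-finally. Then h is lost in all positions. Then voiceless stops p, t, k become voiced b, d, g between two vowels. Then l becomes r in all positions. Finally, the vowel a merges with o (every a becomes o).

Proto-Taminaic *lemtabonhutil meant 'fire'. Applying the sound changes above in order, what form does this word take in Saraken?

remtobonodir

Saraken: *lemtabonhutil > lemtabonhotil > lemtabonotil > lemtabonodil > remtabonodir > remtobonodir  (by vowel merger, h-loss, intervocalic voicing, unconditioned shift, vowel merger)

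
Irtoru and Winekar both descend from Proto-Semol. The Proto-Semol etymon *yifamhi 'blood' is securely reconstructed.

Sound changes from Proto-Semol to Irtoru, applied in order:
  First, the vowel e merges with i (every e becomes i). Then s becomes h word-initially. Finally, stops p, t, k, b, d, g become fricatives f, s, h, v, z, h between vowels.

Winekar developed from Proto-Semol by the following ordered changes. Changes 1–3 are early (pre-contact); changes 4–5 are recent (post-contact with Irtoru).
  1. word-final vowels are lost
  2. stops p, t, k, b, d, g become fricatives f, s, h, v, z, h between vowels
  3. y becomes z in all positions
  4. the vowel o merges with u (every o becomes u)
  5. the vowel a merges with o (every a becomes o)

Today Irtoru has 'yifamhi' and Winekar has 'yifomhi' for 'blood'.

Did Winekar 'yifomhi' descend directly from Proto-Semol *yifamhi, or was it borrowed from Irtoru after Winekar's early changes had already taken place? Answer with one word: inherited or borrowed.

If inherited, *yifamhi would pass through all of Winekar's changes:
Winekar: start from *yifamhi.
  rule 1 (apocope): yifamhi → yifamh
  rule 2: no change — yifamh
  rule 3 (unconditioned shift): yifamh → zifamh
  rule 4: no change — zifamh
  rule 5 (vowel merger): zifamh → zifomh
  ⇒ Winekar zifomh
If borrowed from Irtoru 'yifamhi' after the early changes, it would undergo only the recent ones:
  rule 4 (vowel merger): no change (yifamhi)
  rule 5 (vowel merger): yifamhi → yifomhi
  ⇒ as a loan: yifomhi
Winekar 'yifomhi' matches the loan outcome 'yifomhi', not the inherited 'zifomh' — it skipped the early Winekar changes, so it was borrowed from Irtoru.

borrowed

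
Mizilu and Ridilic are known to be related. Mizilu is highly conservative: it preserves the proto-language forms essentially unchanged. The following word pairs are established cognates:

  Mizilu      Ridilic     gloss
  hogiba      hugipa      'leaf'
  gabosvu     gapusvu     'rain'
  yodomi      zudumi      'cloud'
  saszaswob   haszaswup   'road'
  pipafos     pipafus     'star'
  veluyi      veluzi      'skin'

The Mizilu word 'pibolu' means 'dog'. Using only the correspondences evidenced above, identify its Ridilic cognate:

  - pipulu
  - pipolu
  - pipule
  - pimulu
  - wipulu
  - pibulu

gabosvu ~ gapusvu — Mizilu b corresponds to Ridilic p between vowels (before a back vowel).
hogiba ~ hugipa, gabosvu ~ gapusvu — Mizilu o corresponds to Ridilic u after a consonant, before a consonant other than r, m, n, p, b, f, v.
Applying these to Mizilu 'pibolu':
  pibolu → pipolu   (b→p between vowels (before a back vowel))
  pipolu → pipulu   (o→u after a consonant, before a consonant other than r, m, n, p, b, f, v)
So the Ridilic cognate is 'pipulu'.

pipulu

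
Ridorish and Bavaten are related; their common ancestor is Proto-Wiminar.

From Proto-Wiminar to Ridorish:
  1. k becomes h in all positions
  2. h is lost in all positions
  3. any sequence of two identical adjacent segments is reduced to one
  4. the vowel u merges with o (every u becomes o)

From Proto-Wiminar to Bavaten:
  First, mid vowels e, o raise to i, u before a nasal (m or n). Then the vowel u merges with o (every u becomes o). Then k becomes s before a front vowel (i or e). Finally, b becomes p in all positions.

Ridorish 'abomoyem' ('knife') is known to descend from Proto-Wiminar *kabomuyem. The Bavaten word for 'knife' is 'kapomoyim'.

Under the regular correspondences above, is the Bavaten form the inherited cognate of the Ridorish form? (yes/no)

Derive the expected Bavaten reflex of *kabomuyem:
Bavaten: start from *kabomuyem.
  rule 1 (pre-nasal raising): kabomuyem → kabumuyim
  rule 2 (vowel merger): kabumuyim → kabomoyim
  rule 3: no change — kabomoyim
  rule 4 (unconditioned shift): kabomoyim → kapomoyim
  ⇒ Bavaten kapomoyim
Bavaten 'kapomoyim' matches the regular reflex exactly, so the pair is cognate.

yes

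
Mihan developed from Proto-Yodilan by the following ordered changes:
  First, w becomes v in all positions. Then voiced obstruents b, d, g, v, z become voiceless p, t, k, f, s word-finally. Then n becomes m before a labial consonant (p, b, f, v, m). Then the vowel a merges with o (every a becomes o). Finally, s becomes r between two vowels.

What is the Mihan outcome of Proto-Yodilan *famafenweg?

Mihan: *famafenweg > famafenveg > famafenvek > famafemvek > fomofemvek  (by unconditioned shift, final devoicing, nasal place assimilation, vowel merger)

fomofemvek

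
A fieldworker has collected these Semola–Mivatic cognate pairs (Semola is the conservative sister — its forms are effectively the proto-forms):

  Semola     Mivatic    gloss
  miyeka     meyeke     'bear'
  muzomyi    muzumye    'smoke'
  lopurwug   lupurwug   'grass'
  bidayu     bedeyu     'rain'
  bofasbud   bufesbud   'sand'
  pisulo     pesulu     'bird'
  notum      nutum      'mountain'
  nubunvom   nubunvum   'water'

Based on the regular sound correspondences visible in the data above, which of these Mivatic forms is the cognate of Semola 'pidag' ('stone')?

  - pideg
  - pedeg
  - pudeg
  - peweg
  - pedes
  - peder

pedeg

miyeka ~ meyeke, bidayu ~ bedeyu — Semola i corresponds to Mivatic e after a consonant, before a consonant other than r, m, n, p, b, f, v.
bidayu ~ bedeyu, bofasbud ~ bufesbud — Semola a corresponds to Mivatic e after a consonant, before a consonant other than r, m, n, p, b, f, v.
Applying these to Semola 'pidag':
  pidag → pedag   (i→e after a consonant, before a consonant other than r, m, n, p, b, f, v)
  pedag → pedeg   (a→e after a consonant, before a consonant other than r, m, n, p, b, f, v)
So the Mivatic cognate is 'pedeg'.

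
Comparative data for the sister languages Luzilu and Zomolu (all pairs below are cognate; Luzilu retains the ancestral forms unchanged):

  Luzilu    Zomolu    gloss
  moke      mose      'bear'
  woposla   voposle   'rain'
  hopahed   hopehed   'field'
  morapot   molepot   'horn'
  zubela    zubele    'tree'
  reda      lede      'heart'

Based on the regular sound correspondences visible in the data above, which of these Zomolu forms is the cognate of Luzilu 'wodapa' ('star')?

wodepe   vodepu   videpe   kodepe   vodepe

woposla ~ voposle — Luzilu w corresponds to Zomolu v word-initially before a back vowel.
morapot ~ molepot — Luzilu a corresponds to Zomolu e after a consonant, before a labial obstruent.
woposla ~ voposle, zubela ~ zubele — Luzilu a corresponds to Zomolu e word-finally.
Applying these to Luzilu 'wodapa':
  wodapa → vodapa   (w→v word-initially before a back vowel)
  vodapa → vodepa   (a→e after a consonant, before a labial obstruent)
  vodepa → vodepe   (a→e word-finally)
So the Zomolu cognate is 'vodepe'.

vodepe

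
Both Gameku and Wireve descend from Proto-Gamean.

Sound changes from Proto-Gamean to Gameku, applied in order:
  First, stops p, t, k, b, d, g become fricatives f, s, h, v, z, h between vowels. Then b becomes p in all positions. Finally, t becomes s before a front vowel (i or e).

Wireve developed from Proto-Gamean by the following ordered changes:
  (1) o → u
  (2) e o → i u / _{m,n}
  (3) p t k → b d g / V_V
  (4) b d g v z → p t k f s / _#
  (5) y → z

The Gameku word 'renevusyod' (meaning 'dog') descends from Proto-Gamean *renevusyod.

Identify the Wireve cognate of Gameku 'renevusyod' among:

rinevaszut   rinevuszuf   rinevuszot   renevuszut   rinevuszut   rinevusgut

rinevuszut

Wireve: start from *renevusyod.
  rule 1 (vowel merger): renevusyod → renevusyud
  rule 2 (pre-nasal raising): renevusyud → rinevusyud
  rule 3: no change — rinevusyud
  rule 4 (final devoicing): rinevusyud → rinevusyut
  rule 5 (unconditioned shift): rinevusyut → rinevuszut
  ⇒ Wireve rinevuszut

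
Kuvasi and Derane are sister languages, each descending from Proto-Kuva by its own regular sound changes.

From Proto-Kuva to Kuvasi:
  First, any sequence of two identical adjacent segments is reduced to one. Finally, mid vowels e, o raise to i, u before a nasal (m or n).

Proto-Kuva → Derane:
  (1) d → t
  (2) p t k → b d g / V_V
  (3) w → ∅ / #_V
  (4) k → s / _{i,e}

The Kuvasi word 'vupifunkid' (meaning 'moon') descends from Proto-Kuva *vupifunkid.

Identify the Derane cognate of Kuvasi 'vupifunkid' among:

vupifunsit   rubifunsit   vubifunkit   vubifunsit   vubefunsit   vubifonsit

vubifunsit

Derane: *vupifunkid
  vupifunkid → vupifunkit   [unconditioned shift]
  vupifunkit → vubifunkit   [intervocalic voicing]
  vubifunkit (rule 3 does not apply)
  vubifunkit → vubifunsit   [palatalisation]
  giving Derane vubifunsit.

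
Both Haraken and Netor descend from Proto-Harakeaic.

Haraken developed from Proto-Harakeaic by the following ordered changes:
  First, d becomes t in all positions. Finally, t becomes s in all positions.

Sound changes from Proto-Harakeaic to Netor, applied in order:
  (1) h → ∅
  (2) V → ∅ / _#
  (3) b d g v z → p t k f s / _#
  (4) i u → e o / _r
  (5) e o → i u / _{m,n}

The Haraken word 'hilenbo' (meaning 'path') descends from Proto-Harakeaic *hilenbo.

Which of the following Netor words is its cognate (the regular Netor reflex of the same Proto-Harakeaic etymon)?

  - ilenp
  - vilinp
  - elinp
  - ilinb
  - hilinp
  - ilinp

ilinp

Netor: *hilenbo
  hilenbo → ilenbo   [h-loss]
  ilenbo → ilenb   [apocope]
  ilenb → ilenp   [final devoicing]
  ilenp (rule 4 does not apply)
  ilenp → ilinp   [pre-nasal raising]
  giving Netor ilinp.
Among the options, 'ilinp' alone shows every Netor change applied in order.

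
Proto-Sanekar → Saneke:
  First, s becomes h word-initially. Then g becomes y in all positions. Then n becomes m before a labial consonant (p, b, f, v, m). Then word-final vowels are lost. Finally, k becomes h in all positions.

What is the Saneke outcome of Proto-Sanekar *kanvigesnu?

hamviyesn

Saneke: *kanvigesnu
  kanvigesnu (rule 1 does not apply)
  kanvigesnu → kanviyesnu   [unconditioned shift]
  kanviyesnu → kamviyesnu   [nasal place assimilation]
  kamviyesnu → kamviyesn   [apocope]
  kamviyesn → hamviyesn   [unconditioned shift]
  giving Saneke hamviyesn.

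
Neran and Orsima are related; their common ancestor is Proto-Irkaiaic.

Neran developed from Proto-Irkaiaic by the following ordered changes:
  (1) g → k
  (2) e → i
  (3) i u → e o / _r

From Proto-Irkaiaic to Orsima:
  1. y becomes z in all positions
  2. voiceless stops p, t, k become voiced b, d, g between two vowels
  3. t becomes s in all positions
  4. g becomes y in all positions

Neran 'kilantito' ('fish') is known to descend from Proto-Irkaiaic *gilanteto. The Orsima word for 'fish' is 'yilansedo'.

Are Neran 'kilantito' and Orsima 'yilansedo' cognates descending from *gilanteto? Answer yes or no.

Derive the expected Orsima reflex of *gilanteto:
Orsima: *gilanteto
  gilanteto (rule 1 does not apply)
  gilanteto → gilantedo   [intervocalic voicing]
  gilantedo → gilansedo   [unconditioned shift]
  gilansedo → yilansedo   [unconditioned shift]
  giving Orsima yilansedo.
Orsima 'yilansedo' matches the regular reflex exactly, so the pair is cognate.

yes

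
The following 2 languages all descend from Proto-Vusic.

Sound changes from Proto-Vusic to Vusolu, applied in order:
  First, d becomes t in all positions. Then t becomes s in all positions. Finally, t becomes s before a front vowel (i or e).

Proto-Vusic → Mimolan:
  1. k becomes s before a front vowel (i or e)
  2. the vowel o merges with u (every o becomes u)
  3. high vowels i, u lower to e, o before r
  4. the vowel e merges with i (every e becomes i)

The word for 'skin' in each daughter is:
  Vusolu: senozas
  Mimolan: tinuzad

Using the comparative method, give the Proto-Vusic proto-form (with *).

Position 2: Vusolu has e, Mimolan has i. Vusolu preserves e here (none of its changes turn any other segment into e), so the proto-segment is *e.
Position 7: Vusolu has s, Mimolan has d. Mimolan preserves d here (none of its changes turn any other segment into d), so the proto-segment is *d.
Continuing position by position gives *tenozad; check it forward:
Vusolu: *tenozad
  tenozad → tenozat   [unconditioned shift]
  tenozat → senozas   [unconditioned shift]
  senozas (rule 3 does not apply)
  giving Vusolu senozas.
Mimolan: *tenozad
  tenozad (rule 1 does not apply)
  tenozad → tenuzad   [vowel merger]
  tenuzad (rule 3 does not apply)
  tenuzad → tinuzad   [vowel merger]
  giving Mimolan tinuzad.
Only *tenozad yields all of Vusolu senozas, Mimolan tinuzad.

*tenozad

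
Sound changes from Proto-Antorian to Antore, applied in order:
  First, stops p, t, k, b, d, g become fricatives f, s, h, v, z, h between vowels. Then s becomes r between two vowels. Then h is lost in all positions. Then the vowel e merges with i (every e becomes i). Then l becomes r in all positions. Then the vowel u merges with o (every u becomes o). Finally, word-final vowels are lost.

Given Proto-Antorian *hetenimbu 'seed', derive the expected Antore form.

Antore: start from *hetenimbu.
  rule 1 (intervocalic lenition): hetenimbu → hesenimbu
  rule 2 (rhotacism): hesenimbu → herenimbu
  rule 3 (h-loss): herenimbu → erenimbu
  rule 4 (vowel merger): erenimbu → irinimbu
  rule 5: no change — irinimbu
  rule 6 (vowel merger): irinimbu → irinimbo
  rule 7 (apocope): irinimbo → irinimb
  ⇒ Antore irinimb

irinimb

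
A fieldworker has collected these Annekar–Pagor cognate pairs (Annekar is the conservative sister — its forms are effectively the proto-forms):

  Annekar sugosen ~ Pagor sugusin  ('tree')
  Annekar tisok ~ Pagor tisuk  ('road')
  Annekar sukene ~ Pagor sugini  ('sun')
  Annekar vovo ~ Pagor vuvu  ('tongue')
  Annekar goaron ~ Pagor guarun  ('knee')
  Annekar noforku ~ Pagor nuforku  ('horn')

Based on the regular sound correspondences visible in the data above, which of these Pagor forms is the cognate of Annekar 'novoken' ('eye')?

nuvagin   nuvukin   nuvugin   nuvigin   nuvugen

nuvugin

vovo ~ vuvu — Annekar o corresponds to Pagor u after a consonant, before a labial obstruent.
sugosen ~ sugusin, tisok ~ tisuk — Annekar o corresponds to Pagor u after a consonant, before a consonant other than r, m, n, p, b, f, v.
sukene ~ sugini — Annekar k corresponds to Pagor g between vowels (before a front vowel).
sugosen ~ sugusin, sukene ~ sugini — Annekar e corresponds to Pagor i after a consonant, before a nasal.
Applying these to Annekar 'novoken':
  novoken → nuvoken   (o→u after a consonant, before a labial obstruent)
  nuvoken → nuvuken   (o→u after a consonant, before a consonant other than r, m, n, p, b, f, v)
  nuvuken → nuvugen   (k→g between vowels (before a front vowel))
  nuvugen → nuvugin   (e→i after a consonant, before a nasal)
So the Pagor cognate is 'nuvugin'.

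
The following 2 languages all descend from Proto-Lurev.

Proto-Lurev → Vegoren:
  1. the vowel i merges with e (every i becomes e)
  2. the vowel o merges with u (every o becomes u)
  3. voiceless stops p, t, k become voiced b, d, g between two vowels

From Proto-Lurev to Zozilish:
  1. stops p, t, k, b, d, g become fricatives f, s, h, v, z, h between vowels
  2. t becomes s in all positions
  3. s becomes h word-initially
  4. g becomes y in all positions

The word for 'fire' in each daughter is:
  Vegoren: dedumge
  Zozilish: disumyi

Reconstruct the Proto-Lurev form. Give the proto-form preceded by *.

Position 3: Vegoren has d, Zozilish has s. Taking the neighbouring segments as reconstructed: Vegoren d could go back to *t or *d; Zozilish s could go back to *t or *s — the one source consistent with every daughter is *t.
Position 7: Vegoren has e, Zozilish has i. Zozilish preserves i here (none of its changes turn any other segment into i), so the proto-segment is *i.
Position 2: Vegoren has e, Zozilish has i. Zozilish preserves i here (none of its changes turn any other segment into i), so the proto-segment is *i.
Verify the candidate proto-form against each daughter:
Vegoren: start from *ditumgi.
  rule 1 (vowel merger): ditumgi → detumge
  rule 2: no change — detumge
  rule 3 (intervocalic voicing): detumge → dedumge
  ⇒ Vegoren dedumge
Zozilish: start from *ditumgi.
  rule 1 (intervocalic lenition): ditumgi → disumgi
  rule 2: no change — disumgi
  rule 3: no change — disumgi
  rule 4 (unconditioned shift): disumgi → disumyi
  ⇒ Zozilish disumyi
Only *ditumgi yields all of Vegoren dedumge, Zozilish disumyi.

*ditumgi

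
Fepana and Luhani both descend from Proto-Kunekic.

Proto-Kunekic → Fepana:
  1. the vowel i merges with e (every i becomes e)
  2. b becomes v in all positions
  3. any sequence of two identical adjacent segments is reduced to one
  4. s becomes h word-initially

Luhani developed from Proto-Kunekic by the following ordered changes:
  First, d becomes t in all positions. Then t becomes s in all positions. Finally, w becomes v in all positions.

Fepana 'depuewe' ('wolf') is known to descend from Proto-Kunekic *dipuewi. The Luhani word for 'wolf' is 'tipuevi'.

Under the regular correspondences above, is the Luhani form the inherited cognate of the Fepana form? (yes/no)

Derive the expected Luhani reflex of *dipuewi:
Luhani: start from *dipuewi.
  rule 1 (unconditioned shift): dipuewi → tipuewi
  rule 2 (unconditioned shift): tipuewi → sipuewi
  rule 3 (unconditioned shift): sipuewi → sipuevi
  ⇒ Luhani sipuevi
The regular Luhani reflex would be 'sipuevi', but the attested form is 'tipuevi'. The correspondence is irregular, so they are not cognates (the Luhani form has a different source).

no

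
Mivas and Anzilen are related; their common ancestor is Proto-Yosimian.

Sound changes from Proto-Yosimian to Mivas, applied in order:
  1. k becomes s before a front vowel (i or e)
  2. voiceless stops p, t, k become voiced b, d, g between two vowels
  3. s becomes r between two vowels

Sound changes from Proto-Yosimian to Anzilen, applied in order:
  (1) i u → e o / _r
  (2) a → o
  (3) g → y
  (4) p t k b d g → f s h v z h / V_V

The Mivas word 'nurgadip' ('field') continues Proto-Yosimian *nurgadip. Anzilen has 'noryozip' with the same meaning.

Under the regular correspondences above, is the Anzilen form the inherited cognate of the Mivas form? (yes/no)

Derive the expected Anzilen reflex of *nurgadip:
Anzilen: *nurgadip > norgadip > norgodip > noryodip > noryozip  (by pre-rhotic lowering, vowel merger, unconditioned shift, intervocalic lenition)
Anzilen 'noryozip' matches the regular reflex exactly, so the pair is cognate.

yes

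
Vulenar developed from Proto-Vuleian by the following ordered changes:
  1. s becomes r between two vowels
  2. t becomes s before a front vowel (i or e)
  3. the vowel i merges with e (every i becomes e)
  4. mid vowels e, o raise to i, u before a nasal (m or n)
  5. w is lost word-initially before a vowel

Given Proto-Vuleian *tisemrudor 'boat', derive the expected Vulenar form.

serimrudor

Vulenar: *tisemrudor > tiremrudor > siremrudor > seremrudor > serimrudor  (by rhotacism, palatalisation, vowel merger, pre-nasal raising)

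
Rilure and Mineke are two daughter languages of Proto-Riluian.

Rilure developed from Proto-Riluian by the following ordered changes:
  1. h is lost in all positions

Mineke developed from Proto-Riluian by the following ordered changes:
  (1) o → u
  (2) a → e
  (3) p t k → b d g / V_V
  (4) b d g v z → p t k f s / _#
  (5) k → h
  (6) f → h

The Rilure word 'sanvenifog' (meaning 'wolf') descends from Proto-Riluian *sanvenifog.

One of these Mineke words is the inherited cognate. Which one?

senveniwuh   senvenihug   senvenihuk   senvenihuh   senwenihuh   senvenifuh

Mineke: *sanvenifog > sanvenifug > senvenifug > senvenifuk > senvenifuh > senvenihuh  (by vowel merger, vowel merger, final devoicing, unconditioned shift, unconditioned shift)

senvenihuh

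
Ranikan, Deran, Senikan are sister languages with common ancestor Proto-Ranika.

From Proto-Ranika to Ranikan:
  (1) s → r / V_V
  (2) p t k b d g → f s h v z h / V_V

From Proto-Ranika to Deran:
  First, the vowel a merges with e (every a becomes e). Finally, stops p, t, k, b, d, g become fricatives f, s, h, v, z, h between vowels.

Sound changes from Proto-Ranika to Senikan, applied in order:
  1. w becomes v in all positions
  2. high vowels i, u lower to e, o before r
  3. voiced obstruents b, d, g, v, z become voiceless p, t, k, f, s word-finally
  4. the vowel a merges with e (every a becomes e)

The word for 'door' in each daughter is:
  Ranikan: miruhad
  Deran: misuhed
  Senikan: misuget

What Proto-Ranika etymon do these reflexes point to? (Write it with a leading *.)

Position 3: Ranikan has r, Deran has s, Senikan has s. Taking the neighbouring segments as reconstructed: Ranikan r could go back to *s or *r; Deran s could go back to *t or *s; Senikan s can only go back to *s — the one source consistent with every daughter is *s.
Position 7: Ranikan has d, Deran has d, Senikan has t. Ranikan preserves d here (none of its changes turn any other segment into d), so the proto-segment is *d.
Position 6: Ranikan has a, Deran has e, Senikan has e. Ranikan preserves a here (none of its changes turn any other segment into a), so the proto-segment is *a.
Continuing position by position gives *misugad; check it forward:
Ranikan: *misugad > mirugad > miruhad  (by rhotacism, intervocalic lenition)
Deran: *misugad
  misugad → misuged   [vowel merger]
  misuged → misuhed   [intervocalic lenition]
  giving Deran misuhed.
Senikan: *misugad > misugat > misuget  (by final devoicing, vowel merger)
No other proto-form is consistent with every reflex, so the reconstruction is *misugad.

*misugad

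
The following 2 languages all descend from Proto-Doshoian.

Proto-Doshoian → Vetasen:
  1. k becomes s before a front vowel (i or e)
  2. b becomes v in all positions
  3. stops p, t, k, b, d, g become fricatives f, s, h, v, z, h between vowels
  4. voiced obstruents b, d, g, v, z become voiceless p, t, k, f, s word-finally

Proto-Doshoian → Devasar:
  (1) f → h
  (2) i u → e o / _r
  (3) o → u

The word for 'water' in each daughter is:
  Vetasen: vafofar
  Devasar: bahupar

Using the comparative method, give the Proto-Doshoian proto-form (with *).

*bafopar

Position 3: Vetasen has f, Devasar has h. Taking the neighbouring segments as reconstructed: Vetasen f could go back to *p or *f; Devasar h could go back to *f or *h — the one source consistent with every daughter is *f.
Position 1: Vetasen has v, Devasar has b. Devasar preserves b here (none of its changes turn any other segment into b), so the proto-segment is *b.
Position 4: Vetasen has o, Devasar has u. Vetasen preserves o here (none of its changes turn any other segment into o), so the proto-segment is *o.
This points to *bafopar. Verify forward in each daughter:
Vetasen: *bafopar
  bafopar (rule 1 does not apply)
  bafopar → vafopar   [unconditioned shift]
  vafopar → vafofar   [intervocalic lenition]
  vafofar (rule 4 does not apply)
  giving Vetasen vafofar.
Devasar: start from *bafopar.
  rule 1 (unconditioned shift): bafopar → bahopar
  rule 2: no change — bahopar
  rule 3 (vowel merger): bahopar → bahupar
  ⇒ Devasar bahupar
No other proto-form is consistent with every reflex, so the reconstruction is *bafopar.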